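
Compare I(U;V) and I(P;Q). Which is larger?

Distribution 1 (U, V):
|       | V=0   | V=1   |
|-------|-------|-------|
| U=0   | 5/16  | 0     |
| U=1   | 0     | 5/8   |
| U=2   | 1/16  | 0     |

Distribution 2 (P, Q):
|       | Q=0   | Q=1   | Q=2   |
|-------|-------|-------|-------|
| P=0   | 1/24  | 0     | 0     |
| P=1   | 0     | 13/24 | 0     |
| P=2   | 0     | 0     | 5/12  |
Distribution 1 (U, V):
Marginal P(U) (row sums):
  P(U=0) = 5/16 + 0 = 5/16
  P(U=1) = 0 + 5/8 = 5/8
  P(U=2) = 1/16 + 0 = 1/16
Marginal P(V) (column sums):
  P(V=0) = 5/16 + 0 + 1/16 = 3/8
  P(V=1) = 0 + 5/8 + 0 = 5/8

H(U) = -[(5/16)·log₂(5/16) + (5/8)·log₂(5/8) + (1/16)·log₂(1/16)]
  = 0.5244 + 0.4238 + 0.2500
  = 1.1982 bits
H(V) = -[(3/8)·log₂(3/8) + (5/8)·log₂(5/8)]
  = 0.5306 + 0.4238
  = 0.9544 bits
H(U,V) = -[(5/16)·log₂(5/16) + (5/8)·log₂(5/8) + (1/16)·log₂(1/16)]
  = 0.5244 + 0.4238 + 0.2500
  = 1.1982 bits

I(U;V) = H(U) + H(V) - H(U,V)
  = 1.1982 + 0.9544 - 1.1982
  = 0.9544 bits

Distribution 2 (P, Q):
Marginal P(P) (row sums):
  P(P=0) = 1/24 + 0 + 0 = 1/24
  P(P=1) = 0 + 13/24 + 0 = 13/24
  P(P=2) = 0 + 0 + 5/12 = 5/12
Marginal P(Q) (column sums):
  P(Q=0) = 1/24 + 0 + 0 = 1/24
  P(Q=1) = 0 + 13/24 + 0 = 13/24
  P(Q=2) = 0 + 0 + 5/12 = 5/12

H(P) = -[(1/24)·log₂(1/24) + (13/24)·log₂(13/24) + (5/12)·log₂(5/12)]
  = 0.1910 + 0.4791 + 0.5263
  = 1.1964 bits
H(Q) = -[(1/24)·log₂(1/24) + (13/24)·log₂(13/24) + (5/12)·log₂(5/12)]
  = 0.1910 + 0.4791 + 0.5263
  = 1.1964 bits
H(P,Q) = -[(1/24)·log₂(1/24) + (13/24)·log₂(13/24) + (5/12)·log₂(5/12)]
  = 0.1910 + 0.4791 + 0.5263
  = 1.1964 bits

I(P;Q) = H(P) + H(Q) - H(P,Q)
  = 1.1964 + 1.1964 - 1.1964
  = 1.1964 bits

I(P;Q) = 1.1964 bits > I(U;V) = 0.9544 bits, so (P, Q) has the higher mutual information (stronger dependence).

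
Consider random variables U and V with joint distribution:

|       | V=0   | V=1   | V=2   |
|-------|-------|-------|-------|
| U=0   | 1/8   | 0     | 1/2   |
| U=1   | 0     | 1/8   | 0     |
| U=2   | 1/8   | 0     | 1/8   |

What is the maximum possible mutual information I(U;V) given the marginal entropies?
The upper bound on mutual information is I(U;V) ≤ min(H(U), H(V)).

Marginal P(U) (row sums):
  P(U=0) = 1/8 + 0 + 1/2 = 5/8
  P(U=1) = 0 + 1/8 + 0 = 1/8
  P(U=2) = 1/8 + 0 + 1/8 = 1/4
Marginal P(V) (column sums):
  P(V=0) = 1/8 + 0 + 1/8 = 1/4
  P(V=1) = 0 + 1/8 + 0 = 1/8
  P(V=2) = 1/2 + 0 + 1/8 = 5/8

H(U) = -[(5/8)·log₂(5/8) + (1/8)·log₂(1/8) + (1/4)·log₂(1/4)]
  = 0.4238 + 0.3750 + 0.5000
  = 1.2988 bits
H(V) = -[(1/4)·log₂(1/4) + (1/8)·log₂(1/8) + (5/8)·log₂(5/8)]
  = 0.5000 + 0.3750 + 0.4238
  = 1.2988 bits

Maximum possible I(U;V) = min(1.2988, 1.2988) = 1.2988 bits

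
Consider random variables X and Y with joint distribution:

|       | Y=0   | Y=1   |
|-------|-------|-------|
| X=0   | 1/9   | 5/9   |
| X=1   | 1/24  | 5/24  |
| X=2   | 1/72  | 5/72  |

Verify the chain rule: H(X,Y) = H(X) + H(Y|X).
Left side:
H(X,Y) = -[(1/9)·log₂(1/9) + (5/9)·log₂(5/9) + (1/24)·log₂(1/24) + (5/24)·log₂(5/24) + (1/72)·log₂(1/72) + (5/72)·log₂(5/72)]
  = 0.3522 + 0.4711 + 0.1910 + 0.4715 + 0.0857 + 0.2672
  = 1.8387 bits

Right side:
Marginal P(X) (row sums):
  P(X=0) = 1/9 + 5/9 = 2/3
  P(X=1) = 1/24 + 5/24 = 1/4
  P(X=2) = 1/72 + 5/72 = 1/12
H(X) = -[(2/3)·log₂(2/3) + (1/4)·log₂(1/4) + (1/12)·log₂(1/12)]
  = 0.3900 + 0.5000 + 0.2987
  = 1.1887 bits
H(Y|X) = -Σ P(X,Y)·log₂ P(Y|X), where P(Y|X) = P(X,Y) / P(X)
  (X=0,Y=0): P(Y|X) = (1/9)/(2/3) = 1/6;  -(1/9)·log₂(1/6) = 0.2872
  (X=0,Y=1): P(Y|X) = (5/9)/(2/3) = 5/6;  -(5/9)·log₂(5/6) = 0.1461
  (X=1,Y=0): P(Y|X) = (1/24)/(1/4) = 1/6;  -(1/24)·log₂(1/6) = 0.1077
  (X=1,Y=1): P(Y|X) = (5/24)/(1/4) = 5/6;  -(5/24)·log₂(5/6) = 0.0548
  (X=2,Y=0): P(Y|X) = (1/72)/(1/12) = 1/6;  -(1/72)·log₂(1/6) = 0.0359
  (X=2,Y=1): P(Y|X) = (5/72)/(1/12) = 5/6;  -(5/72)·log₂(5/6) = 0.0183
H(Y|X) = 0.2872 + 0.1461 + 0.1077 + 0.0548 + 0.0359 + 0.0183
  = 0.6500 bits
H(X) + H(Y|X) = 1.1887 + 0.6500 = 1.8387 bits

Both sides equal 1.8387 bits, so the chain rule holds ✓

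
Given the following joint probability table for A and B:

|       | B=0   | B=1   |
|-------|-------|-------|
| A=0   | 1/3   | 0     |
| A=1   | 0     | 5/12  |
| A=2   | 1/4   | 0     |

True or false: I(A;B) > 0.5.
Marginal P(A) (row sums):
  P(A=0) = 1/3 + 0 = 1/3
  P(A=1) = 0 + 5/12 = 5/12
  P(A=2) = 1/4 + 0 = 1/4
Marginal P(B) (column sums):
  P(B=0) = 1/3 + 0 + 1/4 = 7/12
  P(B=1) = 0 + 5/12 + 0 = 5/12

H(A) = -[(1/3)·log₂(1/3) + (5/12)·log₂(5/12) + (1/4)·log₂(1/4)]
  = 0.5283 + 0.5263 + 0.5000
  = 1.5546 bits
H(B) = -[(7/12)·log₂(7/12) + (5/12)·log₂(5/12)]
  = 0.4536 + 0.5263
  = 0.9799 bits
H(A,B) = -[(1/3)·log₂(1/3) + (5/12)·log₂(5/12) + (1/4)·log₂(1/4)]
  = 0.5283 + 0.5263 + 0.5000
  = 1.5546 bits

I(A;B) = H(A) + H(B) - H(A,B)
  = 1.5546 + 0.9799 - 1.5546
  = 0.9799 bits

True. I(A;B) = 0.9799 bits, which is > 0.5 bits.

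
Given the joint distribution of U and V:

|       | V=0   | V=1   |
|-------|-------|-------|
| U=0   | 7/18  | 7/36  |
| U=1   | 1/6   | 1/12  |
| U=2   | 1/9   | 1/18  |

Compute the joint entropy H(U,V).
H(U,V) = -Σ P(U,V) log₂ P(U,V), summed over the non-zero cells:
H(U,V) = -[(7/18)·log₂(7/18) + (7/36)·log₂(7/36) + (1/6)·log₂(1/6) + (1/12)·log₂(1/12) + (1/9)·log₂(1/9) + (1/18)·log₂(1/18)]
  = 0.5299 + 0.4594 + 0.4308 + 0.2987 + 0.3522 + 0.2317
  = 2.3027 bits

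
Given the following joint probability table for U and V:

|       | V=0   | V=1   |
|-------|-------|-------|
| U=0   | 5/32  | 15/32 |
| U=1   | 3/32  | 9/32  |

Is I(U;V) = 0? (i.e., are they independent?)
Marginal P(U) (row sums):
  P(U=0) = 5/32 + 15/32 = 5/8
  P(U=1) = 3/32 + 9/32 = 3/8
Marginal P(V) (column sums):
  P(V=0) = 5/32 + 3/32 = 1/4
  P(V=1) = 15/32 + 9/32 = 3/4

U and V are independent iff P(U=i,V=j) = P(U=i)·P(V=j) for every cell.
  P(U=0)·P(V=0) = 5/8 × 1/4 = 5/32 = P(U=0,V=0) ✓
  P(U=0)·P(V=1) = 5/8 × 3/4 = 15/32 = P(U=0,V=1) ✓
  P(U=1)·P(V=0) = 3/8 × 1/4 = 3/32 = P(U=1,V=0) ✓
  P(U=1)·P(V=1) = 3/8 × 3/4 = 9/32 = P(U=1,V=1) ✓

Yes, U and V are independent: every cell factors, so I(U;V) = 0 bits.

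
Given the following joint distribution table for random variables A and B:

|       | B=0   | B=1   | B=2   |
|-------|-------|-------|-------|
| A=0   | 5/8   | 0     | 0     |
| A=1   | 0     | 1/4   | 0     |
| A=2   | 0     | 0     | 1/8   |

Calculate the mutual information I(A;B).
Marginal P(A) (row sums):
  P(A=0) = 5/8 + 0 + 0 = 5/8
  P(A=1) = 0 + 1/4 + 0 = 1/4
  P(A=2) = 0 + 0 + 1/8 = 1/8
Marginal P(B) (column sums):
  P(B=0) = 5/8 + 0 + 0 = 5/8
  P(B=1) = 0 + 1/4 + 0 = 1/4
  P(B=2) = 0 + 0 + 1/8 = 1/8

H(A) = -[(5/8)·log₂(5/8) + (1/4)·log₂(1/4) + (1/8)·log₂(1/8)]
  = 0.4238 + 0.5000 + 0.3750
  = 1.2988 bits
H(B) = -[(5/8)·log₂(5/8) + (1/4)·log₂(1/4) + (1/8)·log₂(1/8)]
  = 0.4238 + 0.5000 + 0.3750
  = 1.2988 bits
H(A,B) = -[(5/8)·log₂(5/8) + (1/4)·log₂(1/4) + (1/8)·log₂(1/8)]
  = 0.4238 + 0.5000 + 0.3750
  = 1.2988 bits

I(A;B) = H(A) + H(B) - H(A,B)
  = 1.2988 + 1.2988 - 1.2988
  = 1.2988 bits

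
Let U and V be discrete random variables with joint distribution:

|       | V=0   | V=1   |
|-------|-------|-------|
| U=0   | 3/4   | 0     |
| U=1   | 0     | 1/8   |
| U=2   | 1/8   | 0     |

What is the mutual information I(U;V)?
Marginal P(U) (row sums):
  P(U=0) = 3/4 + 0 = 3/4
  P(U=1) = 0 + 1/8 = 1/8
  P(U=2) = 1/8 + 0 = 1/8
Marginal P(V) (column sums):
  P(V=0) = 3/4 + 0 + 1/8 = 7/8
  P(V=1) = 0 + 1/8 + 0 = 1/8

H(U) = -[(3/4)·log₂(3/4) + (1/8)·log₂(1/8) + (1/8)·log₂(1/8)]
  = 0.3113 + 0.3750 + 0.3750
  = 1.0613 bits
H(V) = -[(7/8)·log₂(7/8) + (1/8)·log₂(1/8)]
  = 0.1686 + 0.3750
  = 0.5436 bits
H(U,V) = -[(3/4)·log₂(3/4) + (1/8)·log₂(1/8) + (1/8)·log₂(1/8)]
  = 0.3113 + 0.3750 + 0.3750
  = 1.0613 bits

I(U;V) = H(U) + H(V) - H(U,V)
  = 1.0613 + 0.5436 - 1.0613
  = 0.5436 bits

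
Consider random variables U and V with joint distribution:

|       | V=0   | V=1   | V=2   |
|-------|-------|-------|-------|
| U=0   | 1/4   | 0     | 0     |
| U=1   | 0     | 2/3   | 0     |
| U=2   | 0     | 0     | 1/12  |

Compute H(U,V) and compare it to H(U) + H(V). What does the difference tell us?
Marginal P(U) (row sums):
  P(U=0) = 1/4 + 0 + 0 = 1/4
  P(U=1) = 0 + 2/3 + 0 = 2/3
  P(U=2) = 0 + 0 + 1/12 = 1/12
Marginal P(V) (column sums):
  P(V=0) = 1/4 + 0 + 0 = 1/4
  P(V=1) = 0 + 2/3 + 0 = 2/3
  P(V=2) = 0 + 0 + 1/12 = 1/12

H(U,V) = -[(1/4)·log₂(1/4) + (2/3)·log₂(2/3) + (1/12)·log₂(1/12)]
  = 0.5000 + 0.3900 + 0.2987
  = 1.1887 bits
H(U) = -[(1/4)·log₂(1/4) + (2/3)·log₂(2/3) + (1/12)·log₂(1/12)]
  = 0.5000 + 0.3900 + 0.2987
  = 1.1887 bits
H(V) = -[(1/4)·log₂(1/4) + (2/3)·log₂(2/3) + (1/12)·log₂(1/12)]
  = 0.5000 + 0.3900 + 0.2987
  = 1.1887 bits

H(U) + H(V) = 1.1887 + 1.1887 = 2.3774 bits
Difference: H(U) + H(V) - H(U,V) = 2.3774 - 1.1887 = 1.1887 bits = I(U;V)

The difference is the mutual information; it is positive here, so U and V are dependent (knowing one reduces uncertainty about the other by 1.1887 bits).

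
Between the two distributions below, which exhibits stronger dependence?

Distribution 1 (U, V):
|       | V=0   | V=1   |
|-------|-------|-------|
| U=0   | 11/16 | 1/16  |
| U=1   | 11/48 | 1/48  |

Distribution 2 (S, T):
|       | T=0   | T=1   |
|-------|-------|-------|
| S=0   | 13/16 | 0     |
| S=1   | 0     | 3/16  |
Distribution 1 (U, V):
Marginal P(U) (row sums):
  P(U=0) = 11/16 + 1/16 = 3/4
  P(U=1) = 11/48 + 1/48 = 1/4
Marginal P(V) (column sums):
  P(V=0) = 11/16 + 11/48 = 11/12
  P(V=1) = 1/16 + 1/48 = 1/12

H(U) = -[(3/4)·log₂(3/4) + (1/4)·log₂(1/4)]
  = 0.3113 + 0.5000
  = 0.8113 bits
H(V) = -[(11/12)·log₂(11/12) + (1/12)·log₂(1/12)]
  = 0.1151 + 0.2987
  = 0.4138 bits
H(U,V) = -[(11/16)·log₂(11/16) + (1/16)·log₂(1/16) + (11/48)·log₂(11/48) + (1/48)·log₂(1/48)]
  = 0.3716 + 0.2500 + 0.4871 + 0.1164
  = 1.2251 bits

I(U;V) = H(U) + H(V) - H(U,V)
  = 0.8113 + 0.4138 - 1.2251
  = 0.0000 bits

Distribution 2 (S, T):
Marginal P(S) (row sums):
  P(S=0) = 13/16 + 0 = 13/16
  P(S=1) = 0 + 3/16 = 3/16
Marginal P(T) (column sums):
  P(T=0) = 13/16 + 0 = 13/16
  P(T=1) = 0 + 3/16 = 3/16

H(S) = -[(13/16)·log₂(13/16) + (3/16)·log₂(3/16)]
  = 0.2434 + 0.4528
  = 0.6962 bits
H(T) = -[(13/16)·log₂(13/16) + (3/16)·log₂(3/16)]
  = 0.2434 + 0.4528
  = 0.6962 bits
H(S,T) = -[(13/16)·log₂(13/16) + (3/16)·log₂(3/16)]
  = 0.2434 + 0.4528
  = 0.6962 bits

I(S;T) = H(S) + H(T) - H(S,T)
  = 0.6962 + 0.6962 - 0.6962
  = 0.6962 bits

I(S;T) = 0.6962 bits > I(U;V) = 0.0000 bits, so (S, T) has the higher mutual information (stronger dependence).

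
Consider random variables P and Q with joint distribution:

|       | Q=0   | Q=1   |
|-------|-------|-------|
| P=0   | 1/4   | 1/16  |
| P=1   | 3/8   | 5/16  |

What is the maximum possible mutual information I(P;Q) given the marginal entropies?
The upper bound on mutual information is I(P;Q) ≤ min(H(P), H(Q)).

Marginal P(P) (row sums):
  P(P=0) = 1/4 + 1/16 = 5/16
  P(P=1) = 3/8 + 5/16 = 11/16
Marginal P(Q) (column sums):
  P(Q=0) = 1/4 + 3/8 = 5/8
  P(Q=1) = 1/16 + 5/16 = 3/8

H(P) = -[(5/16)·log₂(5/16) + (11/16)·log₂(11/16)]
  = 0.5244 + 0.3716
  = 0.8960 bits
H(Q) = -[(5/8)·log₂(5/8) + (3/8)·log₂(3/8)]
  = 0.4238 + 0.5306
  = 0.9544 bits

Maximum possible I(P;Q) = min(0.8960, 0.9544) = 0.8960 bits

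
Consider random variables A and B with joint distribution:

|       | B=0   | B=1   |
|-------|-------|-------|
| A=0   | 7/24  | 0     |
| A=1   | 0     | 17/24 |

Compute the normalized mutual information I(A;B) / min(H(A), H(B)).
Marginal P(A) (row sums):
  P(A=0) = 7/24 + 0 = 7/24
  P(A=1) = 0 + 17/24 = 17/24
Marginal P(B) (column sums):
  P(B=0) = 7/24 + 0 = 7/24
  P(B=1) = 0 + 17/24 = 17/24

H(A) = -[(7/24)·log₂(7/24) + (17/24)·log₂(17/24)]
  = 0.5185 + 0.3524
  = 0.8709 bits
H(B) = -[(7/24)·log₂(7/24) + (17/24)·log₂(17/24)]
  = 0.5185 + 0.3524
  = 0.8709 bits
H(A,B) = -[(7/24)·log₂(7/24) + (17/24)·log₂(17/24)]
  = 0.5185 + 0.3524
  = 0.8709 bits

I(A;B) = H(A) + H(B) - H(A,B)
  = 0.8709 + 0.8709 - 0.8709
  = 0.8709 bits

min(H(A), H(B)) = min(0.8709, 0.8709) = 0.8709 bits
Normalized MI = 0.8709 / 0.8709 = 1.0000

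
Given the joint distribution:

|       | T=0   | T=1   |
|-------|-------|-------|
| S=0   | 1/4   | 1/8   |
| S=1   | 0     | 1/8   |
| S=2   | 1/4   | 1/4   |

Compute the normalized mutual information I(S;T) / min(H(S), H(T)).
Marginal P(S) (row sums):
  P(S=0) = 1/4 + 1/8 = 3/8
  P(S=1) = 0 + 1/8 = 1/8
  P(S=2) = 1/4 + 1/4 = 1/2
Marginal P(T) (column sums):
  P(T=0) = 1/4 + 0 + 1/4 = 1/2
  P(T=1) = 1/8 + 1/8 + 1/4 = 1/2

H(S) = -[(3/8)·log₂(3/8) + (1/8)·log₂(1/8) + (1/2)·log₂(1/2)]
  = 0.5306 + 0.3750 + 0.5000
  = 1.4056 bits
H(T) = -[(1/2)·log₂(1/2) + (1/2)·log₂(1/2)]
  = 0.5000 + 0.5000
  = 1.0000 bits
H(S,T) = -[(1/4)·log₂(1/4) + (1/8)·log₂(1/8) + (1/8)·log₂(1/8) + (1/4)·log₂(1/4) + (1/4)·log₂(1/4)]
  = 0.5000 + 0.3750 + 0.3750 + 0.5000 + 0.5000
  = 2.2500 bits

I(S;T) = H(S) + H(T) - H(S,T)
  = 1.4056 + 1.0000 - 2.2500
  = 0.1556 bits

min(H(S), H(T)) = min(1.4056, 1.0000) = 1.0000 bits
Normalized MI = 0.1556 / 1.0000 = 0.1556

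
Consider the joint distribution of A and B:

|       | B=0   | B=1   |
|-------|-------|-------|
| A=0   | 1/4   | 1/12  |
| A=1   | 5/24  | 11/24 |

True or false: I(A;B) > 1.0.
Marginal P(A) (row sums):
  P(A=0) = 1/4 + 1/12 = 1/3
  P(A=1) = 5/24 + 11/24 = 2/3
Marginal P(B) (column sums):
  P(B=0) = 1/4 + 5/24 = 11/24
  P(B=1) = 1/12 + 11/24 = 13/24

H(A) = -[(1/3)·log₂(1/3) + (2/3)·log₂(2/3)]
  = 0.5283 + 0.3900
  = 0.9183 bits
H(B) = -[(11/24)·log₂(11/24) + (13/24)·log₂(13/24)]
  = 0.5159 + 0.4791
  = 0.9950 bits
H(A,B) = -[(1/4)·log₂(1/4) + (1/12)·log₂(1/12) + (5/24)·log₂(5/24) + (11/24)·log₂(11/24)]
  = 0.5000 + 0.2987 + 0.4715 + 0.5159
  = 1.7861 bits

I(A;B) = H(A) + H(B) - H(A,B)
  = 0.9183 + 0.9950 - 1.7861
  = 0.1272 bits

False. I(A;B) = 0.1272 bits, which is ≤ 1.0 bits.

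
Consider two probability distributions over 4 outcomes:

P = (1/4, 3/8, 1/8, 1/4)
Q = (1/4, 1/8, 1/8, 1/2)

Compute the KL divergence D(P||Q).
D(P||Q) = Σ P(i) log₂(P(i)/Q(i))
  i=0: (1/4) × log₂((1/4)/(1/4)) = (1/4) × log₂(1) = 0.0000
  i=1: (3/8) × log₂((3/8)/(1/8)) = (3/8) × log₂(3) = 0.5944
  i=2: (1/8) × log₂((1/8)/(1/8)) = (1/8) × log₂(1) = 0.0000
  i=3: (1/4) × log₂((1/4)/(1/2)) = (1/4) × log₂(1/2) = -0.2500
D(P||Q) = 0.0000 + 0.5944 + 0.0000 - 0.2500
  = 0.3444 bits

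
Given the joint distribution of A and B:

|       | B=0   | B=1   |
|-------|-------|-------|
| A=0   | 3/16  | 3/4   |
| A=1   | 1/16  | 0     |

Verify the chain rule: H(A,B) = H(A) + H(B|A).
Left side:
H(A,B) = -[(3/16)·log₂(3/16) + (3/4)·log₂(3/4) + (1/16)·log₂(1/16)]
  = 0.4528 + 0.3113 + 0.2500
  = 1.0141 bits

Right side:
Marginal P(A) (row sums):
  P(A=0) = 3/16 + 3/4 = 15/16
  P(A=1) = 1/16 + 0 = 1/16
H(A) = -[(15/16)·log₂(15/16) + (1/16)·log₂(1/16)]
  = 0.0873 + 0.2500
  = 0.3373 bits
H(B|A) = -Σ P(A,B)·log₂ P(B|A), where P(B|A) = P(A,B) / P(A)
  (cells with P(A,B) = 0 contribute 0)
  (A=0,B=0): P(B|A) = (3/16)/(15/16) = 1/5;  -(3/16)·log₂(1/5) = 0.4354
  (A=0,B=1): P(B|A) = (3/4)/(15/16) = 4/5;  -(3/4)·log₂(4/5) = 0.2414
  (A=1,B=0): P(B|A) = (1/16)/(1/16) = 1;  -(1/16)·log₂(1) = 0.0000
H(B|A) = 0.4354 + 0.2414 + 0.0000
  = 0.6768 bits
H(A) + H(B|A) = 0.3373 + 0.6768 = 1.0141 bits

Both sides equal 1.0141 bits, so the chain rule holds ✓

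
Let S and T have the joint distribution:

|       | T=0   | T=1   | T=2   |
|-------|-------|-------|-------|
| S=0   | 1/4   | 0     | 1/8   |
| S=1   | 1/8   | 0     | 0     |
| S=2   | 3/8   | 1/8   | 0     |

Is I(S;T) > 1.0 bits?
Marginal P(S) (row sums):
  P(S=0) = 1/4 + 0 + 1/8 = 3/8
  P(S=1) = 1/8 + 0 + 0 = 1/8
  P(S=2) = 3/8 + 1/8 + 0 = 1/2
Marginal P(T) (column sums):
  P(T=0) = 1/4 + 1/8 + 3/8 = 3/4
  P(T=1) = 0 + 0 + 1/8 = 1/8
  P(T=2) = 1/8 + 0 + 0 = 1/8

H(S) = -[(3/8)·log₂(3/8) + (1/8)·log₂(1/8) + (1/2)·log₂(1/2)]
  = 0.5306 + 0.3750 + 0.5000
  = 1.4056 bits
H(T) = -[(3/4)·log₂(3/4) + (1/8)·log₂(1/8) + (1/8)·log₂(1/8)]
  = 0.3113 + 0.3750 + 0.3750
  = 1.0613 bits
H(S,T) = -[(1/4)·log₂(1/4) + (1/8)·log₂(1/8) + (1/8)·log₂(1/8) + (3/8)·log₂(3/8) + (1/8)·log₂(1/8)]
  = 0.5000 + 0.3750 + 0.3750 + 0.5306 + 0.3750
  = 2.1556 bits

I(S;T) = H(S) + H(T) - H(S,T)
  = 1.4056 + 1.0613 - 2.1556
  = 0.3113 bits

No. I(S;T) = 0.3113 bits, which is ≤ 1.0 bits.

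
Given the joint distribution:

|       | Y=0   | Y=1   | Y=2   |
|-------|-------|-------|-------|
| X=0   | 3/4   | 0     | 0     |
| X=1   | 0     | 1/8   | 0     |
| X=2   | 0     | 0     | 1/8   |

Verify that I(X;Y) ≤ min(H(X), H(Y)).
Marginal P(X) (row sums):
  P(X=0) = 3/4 + 0 + 0 = 3/4
  P(X=1) = 0 + 1/8 + 0 = 1/8
  P(X=2) = 0 + 0 + 1/8 = 1/8
Marginal P(Y) (column sums):
  P(Y=0) = 3/4 + 0 + 0 = 3/4
  P(Y=1) = 0 + 1/8 + 0 = 1/8
  P(Y=2) = 0 + 0 + 1/8 = 1/8

H(X) = -[(3/4)·log₂(3/4) + (1/8)·log₂(1/8) + (1/8)·log₂(1/8)]
  = 0.3113 + 0.3750 + 0.3750
  = 1.0613 bits
H(Y) = -[(3/4)·log₂(3/4) + (1/8)·log₂(1/8) + (1/8)·log₂(1/8)]
  = 0.3113 + 0.3750 + 0.3750
  = 1.0613 bits
H(X,Y) = -[(3/4)·log₂(3/4) + (1/8)·log₂(1/8) + (1/8)·log₂(1/8)]
  = 0.3113 + 0.3750 + 0.3750
  = 1.0613 bits

I(X;Y) = H(X) + H(Y) - H(X,Y)
  = 1.0613 + 1.0613 - 1.0613
  = 1.0613 bits

min(H(X), H(Y)) = min(1.0613, 1.0613) = 1.0613 bits
Since 1.0613 ≤ 1.0613, the bound is satisfied ✓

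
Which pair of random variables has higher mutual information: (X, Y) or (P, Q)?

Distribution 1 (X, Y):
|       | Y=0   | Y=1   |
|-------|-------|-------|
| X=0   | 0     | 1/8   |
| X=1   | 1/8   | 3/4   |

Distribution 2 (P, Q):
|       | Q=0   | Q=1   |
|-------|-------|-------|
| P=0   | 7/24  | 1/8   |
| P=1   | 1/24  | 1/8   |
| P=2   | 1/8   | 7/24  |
Distribution 1 (X, Y):
Marginal P(X) (row sums):
  P(X=0) = 0 + 1/8 = 1/8
  P(X=1) = 1/8 + 3/4 = 7/8
Marginal P(Y) (column sums):
  P(Y=0) = 0 + 1/8 = 1/8
  P(Y=1) = 1/8 + 3/4 = 7/8

H(X) = -[(1/8)·log₂(1/8) + (7/8)·log₂(7/8)]
  = 0.3750 + 0.1686
  = 0.5436 bits
H(Y) = -[(1/8)·log₂(1/8) + (7/8)·log₂(7/8)]
  = 0.3750 + 0.1686
  = 0.5436 bits
H(X,Y) = -[(1/8)·log₂(1/8) + (1/8)·log₂(1/8) + (3/4)·log₂(3/4)]
  = 0.3750 + 0.3750 + 0.3113
  = 1.0613 bits

I(X;Y) = H(X) + H(Y) - H(X,Y)
  = 0.5436 + 0.5436 - 1.0613
  = 0.0259 bits

Distribution 2 (P, Q):
Marginal P(P) (row sums):
  P(P=0) = 7/24 + 1/8 = 5/12
  P(P=1) = 1/24 + 1/8 = 1/6
  P(P=2) = 1/8 + 7/24 = 5/12
Marginal P(Q) (column sums):
  P(Q=0) = 7/24 + 1/24 + 1/8 = 11/24
  P(Q=1) = 1/8 + 1/8 + 7/24 = 13/24

H(P) = -[(5/12)·log₂(5/12) + (1/6)·log₂(1/6) + (5/12)·log₂(5/12)]
  = 0.5263 + 0.4308 + 0.5263
  = 1.4834 bits
H(Q) = -[(11/24)·log₂(11/24) + (13/24)·log₂(13/24)]
  = 0.5159 + 0.4791
  = 0.9950 bits
H(P,Q) = -[(7/24)·log₂(7/24) + (1/8)·log₂(1/8) + (1/24)·log₂(1/24) + (1/8)·log₂(1/8) + (1/8)·log₂(1/8) + (7/24)·log₂(7/24)]
  = 0.5185 + 0.3750 + 0.1910 + 0.3750 + 0.3750 + 0.5185
  = 2.3530 bits

I(P;Q) = H(P) + H(Q) - H(P,Q)
  = 1.4834 + 0.9950 - 2.3530
  = 0.1254 bits

I(P;Q) = 0.1254 bits > I(X;Y) = 0.0259 bits, so (P, Q) has the higher mutual information (stronger dependence).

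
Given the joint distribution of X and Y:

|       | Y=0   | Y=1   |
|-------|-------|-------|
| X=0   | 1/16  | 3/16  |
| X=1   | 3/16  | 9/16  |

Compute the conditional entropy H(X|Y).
Marginal P(Y) (column sums):
  P(Y=0) = 1/16 + 3/16 = 1/4
  P(Y=1) = 3/16 + 9/16 = 3/4

H(X|Y) = -Σ P(X,Y)·log₂ P(X|Y), where P(X|Y) = P(X,Y) / P(Y)
  (X=0,Y=0): P(X|Y) = (1/16)/(1/4) = 1/4;  -(1/16)·log₂(1/4) = 0.1250
  (X=0,Y=1): P(X|Y) = (3/16)/(3/4) = 1/4;  -(3/16)·log₂(1/4) = 0.3750
  (X=1,Y=0): P(X|Y) = (3/16)/(1/4) = 3/4;  -(3/16)·log₂(3/4) = 0.0778
  (X=1,Y=1): P(X|Y) = (9/16)/(3/4) = 3/4;  -(9/16)·log₂(3/4) = 0.2335
H(X|Y) = 0.1250 + 0.3750 + 0.0778 + 0.2335
  = 0.8113 bits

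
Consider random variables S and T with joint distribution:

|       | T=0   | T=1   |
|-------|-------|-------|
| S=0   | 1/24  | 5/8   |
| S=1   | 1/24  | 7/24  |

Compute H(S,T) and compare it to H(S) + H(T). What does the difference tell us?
Marginal P(S) (row sums):
  P(S=0) = 1/24 + 5/8 = 2/3
  P(S=1) = 1/24 + 7/24 = 1/3
Marginal P(T) (column sums):
  P(T=0) = 1/24 + 1/24 = 1/12
  P(T=1) = 5/8 + 7/24 = 11/12

H(S,T) = -[(1/24)·log₂(1/24) + (5/8)·log₂(5/8) + (1/24)·log₂(1/24) + (7/24)·log₂(7/24)]
  = 0.1910 + 0.4238 + 0.1910 + 0.5185
  = 1.3243 bits
H(S) = -[(2/3)·log₂(2/3) + (1/3)·log₂(1/3)]
  = 0.3900 + 0.5283
  = 0.9183 bits
H(T) = -[(1/12)·log₂(1/12) + (11/12)·log₂(11/12)]
  = 0.2987 + 0.1151
  = 0.4138 bits

H(S) + H(T) = 0.9183 + 0.4138 = 1.3321 bits
Difference: H(S) + H(T) - H(S,T) = 1.3321 - 1.3243 = 0.0078 bits = I(S;T)

The difference is the mutual information; it is positive here, so S and T are dependent (knowing one reduces uncertainty about the other by 0.0078 bits).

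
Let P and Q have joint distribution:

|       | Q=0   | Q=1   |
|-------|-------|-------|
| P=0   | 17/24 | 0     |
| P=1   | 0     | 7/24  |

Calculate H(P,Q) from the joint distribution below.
H(P,Q) = -Σ P(P,Q) log₂ P(P,Q), summed over the non-zero cells:
H(P,Q) = -[(17/24)·log₂(17/24) + (7/24)·log₂(7/24)]
  = 0.3524 + 0.5185
  = 0.8709 bits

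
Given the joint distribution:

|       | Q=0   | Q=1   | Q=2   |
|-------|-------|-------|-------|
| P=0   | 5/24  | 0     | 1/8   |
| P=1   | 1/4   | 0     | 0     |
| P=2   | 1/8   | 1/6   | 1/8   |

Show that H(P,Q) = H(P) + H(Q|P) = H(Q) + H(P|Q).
Marginal P(P) (row sums):
  P(P=0) = 5/24 + 0 + 1/8 = 1/3
  P(P=1) = 1/4 + 0 + 0 = 1/4
  P(P=2) = 1/8 + 1/6 + 1/8 = 5/12
Marginal P(Q) (column sums):
  P(Q=0) = 5/24 + 1/4 + 1/8 = 7/12
  P(Q=1) = 0 + 0 + 1/6 = 1/6
  P(Q=2) = 1/8 + 0 + 1/8 = 1/4

Decomposition 1: H(P) + H(Q|P)
H(P) = -[(1/3)·log₂(1/3) + (1/4)·log₂(1/4) + (5/12)·log₂(5/12)]
  = 0.5283 + 0.5000 + 0.5263
  = 1.5546 bits
H(Q|P) = -Σ P(P,Q)·log₂ P(Q|P), where P(Q|P) = P(P,Q) / P(P)
  (cells with P(P,Q) = 0 contribute 0)
  (P=0,Q=0): P(Q|P) = (5/24)/(1/3) = 5/8;  -(5/24)·log₂(5/8) = 0.1413
  (P=0,Q=2): P(Q|P) = (1/8)/(1/3) = 3/8;  -(1/8)·log₂(3/8) = 0.1769
  (P=1,Q=0): P(Q|P) = (1/4)/(1/4) = 1;  -(1/4)·log₂(1) = 0.0000
  (P=2,Q=0): P(Q|P) = (1/8)/(5/12) = 3/10;  -(1/8)·log₂(3/10) = 0.2171
  (P=2,Q=1): P(Q|P) = (1/6)/(5/12) = 2/5;  -(1/6)·log₂(2/5) = 0.2203
  (P=2,Q=2): P(Q|P) = (1/8)/(5/12) = 3/10;  -(1/8)·log₂(3/10) = 0.2171
H(Q|P) = 0.1413 + 0.1769 + 0.0000 + 0.2171 + 0.2203 + 0.2171
  = 0.9727 bits
H(P) + H(Q|P) = 1.5546 + 0.9727 = 2.5273 bits

Decomposition 2: H(Q) + H(P|Q)
H(Q) = -[(7/12)·log₂(7/12) + (1/6)·log₂(1/6) + (1/4)·log₂(1/4)]
  = 0.4536 + 0.4308 + 0.5000
  = 1.3844 bits
H(P|Q) = -Σ P(P,Q)·log₂ P(P|Q), where P(P|Q) = P(P,Q) / P(Q)
  (cells with P(P,Q) = 0 contribute 0)
  (P=0,Q=0): P(P|Q) = (5/24)/(7/12) = 5/14;  -(5/24)·log₂(5/14) = 0.3095
  (P=0,Q=2): P(P|Q) = (1/8)/(1/4) = 1/2;  -(1/8)·log₂(1/2) = 0.1250
  (P=1,Q=0): P(P|Q) = (1/4)/(7/12) = 3/7;  -(1/4)·log₂(3/7) = 0.3056
  (P=2,Q=0): P(P|Q) = (1/8)/(7/12) = 3/14;  -(1/8)·log₂(3/14) = 0.2778
  (P=2,Q=1): P(P|Q) = (1/6)/(1/6) = 1;  -(1/6)·log₂(1) = 0.0000
  (P=2,Q=2): P(P|Q) = (1/8)/(1/4) = 1/2;  -(1/8)·log₂(1/2) = 0.1250
H(P|Q) = 0.3095 + 0.1250 + 0.3056 + 0.2778 + 0.0000 + 0.1250
  = 1.1429 bits
H(Q) + H(P|Q) = 1.3844 + 1.1429 = 2.5273 bits

Direct computation of the joint entropy:
H(P,Q) = -[(5/24)·log₂(5/24) + (1/8)·log₂(1/8) + (1/4)·log₂(1/4) + (1/8)·log₂(1/8) + (1/6)·log₂(1/6) + (1/8)·log₂(1/8)]
  = 0.4715 + 0.3750 + 0.5000 + 0.3750 + 0.4308 + 0.3750
  = 2.5273 bits

All three agree: H(P,Q) = 2.5273 bits ✓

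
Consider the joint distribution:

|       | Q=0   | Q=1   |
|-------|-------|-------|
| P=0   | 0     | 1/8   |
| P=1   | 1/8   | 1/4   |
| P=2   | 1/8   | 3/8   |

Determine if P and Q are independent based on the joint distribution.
Marginal P(P) (row sums):
  P(P=0) = 0 + 1/8 = 1/8
  P(P=1) = 1/8 + 1/4 = 3/8
  P(P=2) = 1/8 + 3/8 = 1/2
Marginal P(Q) (column sums):
  P(Q=0) = 0 + 1/8 + 1/8 = 1/4
  P(Q=1) = 1/8 + 1/4 + 3/8 = 3/4

P and Q are independent iff P(P=i,Q=j) = P(P=i)·P(Q=j) for every cell.
  P(P=0)·P(Q=0) = 1/8 × 1/4 = 1/32, but P(P=0,Q=0) = 0 ✗

No, P and Q are not independent. Quantitatively, I(P;Q) > 0:

H(P) = -[(1/8)·log₂(1/8) + (3/8)·log₂(3/8) + (1/2)·log₂(1/2)]
  = 0.3750 + 0.5306 + 0.5000
  = 1.4056 bits
H(Q) = -[(1/4)·log₂(1/4) + (3/4)·log₂(3/4)]
  = 0.5000 + 0.3113
  = 0.8113 bits
H(P,Q) = -[(1/8)·log₂(1/8) + (1/8)·log₂(1/8) + (1/4)·log₂(1/4) + (1/8)·log₂(1/8) + (3/8)·log₂(3/8)]
  = 0.3750 + 0.3750 + 0.5000 + 0.3750 + 0.5306
  = 2.1556 bits
I(P;Q) = H(P) + H(Q) - H(P,Q) = 1.4056 + 0.8113 - 2.1556 = 0.0613 bits > 0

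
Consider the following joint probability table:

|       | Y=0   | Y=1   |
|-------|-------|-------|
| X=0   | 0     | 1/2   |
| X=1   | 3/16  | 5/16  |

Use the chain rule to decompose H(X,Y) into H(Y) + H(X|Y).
By the chain rule: H(X,Y) = H(Y) + H(X|Y)

Marginal P(Y) (column sums):
  P(Y=0) = 0 + 3/16 = 3/16
  P(Y=1) = 1/2 + 5/16 = 13/16
H(Y) = -[(3/16)·log₂(3/16) + (13/16)·log₂(13/16)]
  = 0.4528 + 0.2434
  = 0.6962 bits
H(X|Y) = -Σ P(X,Y)·log₂ P(X|Y), where P(X|Y) = P(X,Y) / P(Y)
  (cells with P(X,Y) = 0 contribute 0)
  (X=0,Y=1): P(X|Y) = (1/2)/(13/16) = 8/13;  -(1/2)·log₂(8/13) = 0.3502
  (X=1,Y=0): P(X|Y) = (3/16)/(3/16) = 1;  -(3/16)·log₂(1) = 0.0000
  (X=1,Y=1): P(X|Y) = (5/16)/(13/16) = 5/13;  -(5/16)·log₂(5/13) = 0.4308
H(X|Y) = 0.3502 + 0.0000 + 0.4308
  = 0.7810 bits

H(X,Y) = H(Y) + H(X|Y) = 0.6962 + 0.7810 = 1.4772 bits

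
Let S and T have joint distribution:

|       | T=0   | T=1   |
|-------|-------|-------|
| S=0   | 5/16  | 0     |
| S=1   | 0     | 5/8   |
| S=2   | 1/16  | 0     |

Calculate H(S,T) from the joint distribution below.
H(S,T) = -Σ P(S,T) log₂ P(S,T), summed over the non-zero cells:
H(S,T) = -[(5/16)·log₂(5/16) + (5/8)·log₂(5/8) + (1/16)·log₂(1/16)]
  = 0.5244 + 0.4238 + 0.2500
  = 1.1982 bits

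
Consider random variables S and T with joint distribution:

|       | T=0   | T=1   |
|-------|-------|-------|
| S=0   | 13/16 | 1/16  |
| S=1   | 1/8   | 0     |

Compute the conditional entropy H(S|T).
Marginal P(T) (column sums):
  P(T=0) = 13/16 + 1/8 = 15/16
  P(T=1) = 1/16 + 0 = 1/16

H(S|T) = -Σ P(S,T)·log₂ P(S|T), where P(S|T) = P(S,T) / P(T)
  (cells with P(S,T) = 0 contribute 0)
  (S=0,T=0): P(S|T) = (13/16)/(15/16) = 13/15;  -(13/16)·log₂(13/15) = 0.1677
  (S=0,T=1): P(S|T) = (1/16)/(1/16) = 1;  -(1/16)·log₂(1) = 0.0000
  (S=1,T=0): P(S|T) = (1/8)/(15/16) = 2/15;  -(1/8)·log₂(2/15) = 0.3634
H(S|T) = 0.1677 + 0.0000 + 0.3634
  = 0.5311 bits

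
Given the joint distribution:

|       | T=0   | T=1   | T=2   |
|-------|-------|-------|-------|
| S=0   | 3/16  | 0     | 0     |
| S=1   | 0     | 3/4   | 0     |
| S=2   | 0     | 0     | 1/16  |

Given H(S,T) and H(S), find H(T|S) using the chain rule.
From the chain rule: H(S,T) = H(S) + H(T|S)
Therefore: H(T|S) = H(S,T) - H(S)

H(S,T) = -[(3/16)·log₂(3/16) + (3/4)·log₂(3/4) + (1/16)·log₂(1/16)]
  = 0.4528 + 0.3113 + 0.2500
  = 1.0141 bits
Marginal P(S) (row sums):
  P(S=0) = 3/16 + 0 + 0 = 3/16
  P(S=1) = 0 + 3/4 + 0 = 3/4
  P(S=2) = 0 + 0 + 1/16 = 1/16
H(S) = -[(3/16)·log₂(3/16) + (3/4)·log₂(3/4) + (1/16)·log₂(1/16)]
  = 0.4528 + 0.3113 + 0.2500
  = 1.0141 bits

H(T|S) = 1.0141 - 1.0141 = 0.0000 bits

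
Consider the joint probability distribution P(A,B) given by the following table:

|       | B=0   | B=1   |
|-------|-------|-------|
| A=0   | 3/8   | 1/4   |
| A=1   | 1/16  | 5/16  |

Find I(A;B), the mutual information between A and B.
Marginal P(A) (row sums):
  P(A=0) = 3/8 + 1/4 = 5/8
  P(A=1) = 1/16 + 5/16 = 3/8
Marginal P(B) (column sums):
  P(B=0) = 3/8 + 1/16 = 7/16
  P(B=1) = 1/4 + 5/16 = 9/16

H(A) = -[(5/8)·log₂(5/8) + (3/8)·log₂(3/8)]
  = 0.4238 + 0.5306
  = 0.9544 bits
H(B) = -[(7/16)·log₂(7/16) + (9/16)·log₂(9/16)]
  = 0.5218 + 0.4669
  = 0.9887 bits
H(A,B) = -[(3/8)·log₂(3/8) + (1/4)·log₂(1/4) + (1/16)·log₂(1/16) + (5/16)·log₂(5/16)]
  = 0.5306 + 0.5000 + 0.2500 + 0.5244
  = 1.8050 bits

I(A;B) = H(A) + H(B) - H(A,B)
  = 0.9544 + 0.9887 - 1.8050
  = 0.1381 bits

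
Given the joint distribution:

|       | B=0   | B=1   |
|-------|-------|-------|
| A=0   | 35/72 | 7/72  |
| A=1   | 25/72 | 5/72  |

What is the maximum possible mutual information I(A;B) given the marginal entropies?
The upper bound on mutual information is I(A;B) ≤ min(H(A), H(B)).

Marginal P(A) (row sums):
  P(A=0) = 35/72 + 7/72 = 7/12
  P(A=1) = 25/72 + 5/72 = 5/12
Marginal P(B) (column sums):
  P(B=0) = 35/72 + 25/72 = 5/6
  P(B=1) = 7/72 + 5/72 = 1/6

H(A) = -[(7/12)·log₂(7/12) + (5/12)·log₂(5/12)]
  = 0.4536 + 0.5263
  = 0.9799 bits
H(B) = -[(5/6)·log₂(5/6) + (1/6)·log₂(1/6)]
  = 0.2192 + 0.4308
  = 0.6500 bits

Maximum possible I(A;B) = min(0.9799, 0.6500) = 0.6500 bits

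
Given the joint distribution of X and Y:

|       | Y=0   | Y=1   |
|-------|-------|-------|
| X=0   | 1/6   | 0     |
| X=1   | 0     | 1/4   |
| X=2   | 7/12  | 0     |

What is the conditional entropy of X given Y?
Marginal P(Y) (column sums):
  P(Y=0) = 1/6 + 0 + 7/12 = 3/4
  P(Y=1) = 0 + 1/4 + 0 = 1/4

H(X|Y) = -Σ P(X,Y)·log₂ P(X|Y), where P(X|Y) = P(X,Y) / P(Y)
  (cells with P(X,Y) = 0 contribute 0)
  (X=0,Y=0): P(X|Y) = (1/6)/(3/4) = 2/9;  -(1/6)·log₂(2/9) = 0.3617
  (X=1,Y=1): P(X|Y) = (1/4)/(1/4) = 1;  -(1/4)·log₂(1) = 0.0000
  (X=2,Y=0): P(X|Y) = (7/12)/(3/4) = 7/9;  -(7/12)·log₂(7/9) = 0.2115
H(X|Y) = 0.3617 + 0.0000 + 0.2115
  = 0.5732 bits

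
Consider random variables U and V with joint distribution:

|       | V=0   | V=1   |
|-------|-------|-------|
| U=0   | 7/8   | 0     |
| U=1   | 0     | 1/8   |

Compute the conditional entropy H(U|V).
Marginal P(V) (column sums):
  P(V=0) = 7/8 + 0 = 7/8
  P(V=1) = 0 + 1/8 = 1/8

H(U|V) = -Σ P(U,V)·log₂ P(U|V), where P(U|V) = P(U,V) / P(V)
  (cells with P(U,V) = 0 contribute 0)
  (U=0,V=0): P(U|V) = (7/8)/(7/8) = 1;  -(7/8)·log₂(1) = 0.0000
  (U=1,V=1): P(U|V) = (1/8)/(1/8) = 1;  -(1/8)·log₂(1) = 0.0000
H(U|V) = 0.0000 + 0.0000
  = 0.0000 bits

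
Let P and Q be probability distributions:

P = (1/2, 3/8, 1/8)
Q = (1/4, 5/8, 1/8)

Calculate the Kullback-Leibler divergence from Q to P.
D(P||Q) = Σ P(i) log₂(P(i)/Q(i))
  i=0: (1/2) × log₂((1/2)/(1/4)) = (1/2) × log₂(2) = 0.5000
  i=1: (3/8) × log₂((3/8)/(5/8)) = (3/8) × log₂(3/5) = -0.2764
  i=2: (1/8) × log₂((1/8)/(1/8)) = (1/8) × log₂(1) = 0.0000
D(P||Q) = 0.5000 - 0.2764 + 0.0000
  = 0.2236 bits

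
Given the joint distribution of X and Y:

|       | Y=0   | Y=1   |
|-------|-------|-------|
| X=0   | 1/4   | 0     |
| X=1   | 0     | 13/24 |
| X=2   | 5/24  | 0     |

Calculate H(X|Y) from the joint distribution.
Marginal P(Y) (column sums):
  P(Y=0) = 1/4 + 0 + 5/24 = 11/24
  P(Y=1) = 0 + 13/24 + 0 = 13/24

H(X|Y) = -Σ P(X,Y)·log₂ P(X|Y), where P(X|Y) = P(X,Y) / P(Y)
  (cells with P(X,Y) = 0 contribute 0)
  (X=0,Y=0): P(X|Y) = (1/4)/(11/24) = 6/11;  -(1/4)·log₂(6/11) = 0.2186
  (X=1,Y=1): P(X|Y) = (13/24)/(13/24) = 1;  -(13/24)·log₂(1) = 0.0000
  (X=2,Y=0): P(X|Y) = (5/24)/(11/24) = 5/11;  -(5/24)·log₂(5/11) = 0.2370
H(X|Y) = 0.2186 + 0.0000 + 0.2370
  = 0.4556 bits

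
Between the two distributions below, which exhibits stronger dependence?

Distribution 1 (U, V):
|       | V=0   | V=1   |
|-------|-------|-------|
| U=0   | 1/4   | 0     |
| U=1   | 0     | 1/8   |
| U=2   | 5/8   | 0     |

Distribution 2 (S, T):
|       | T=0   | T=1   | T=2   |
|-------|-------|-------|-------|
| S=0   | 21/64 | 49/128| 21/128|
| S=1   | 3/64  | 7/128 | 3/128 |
Distribution 1 (U, V):
Marginal P(U) (row sums):
  P(U=0) = 1/4 + 0 = 1/4
  P(U=1) = 0 + 1/8 = 1/8
  P(U=2) = 5/8 + 0 = 5/8
Marginal P(V) (column sums):
  P(V=0) = 1/4 + 0 + 5/8 = 7/8
  P(V=1) = 0 + 1/8 + 0 = 1/8

H(U) = -[(1/4)·log₂(1/4) + (1/8)·log₂(1/8) + (5/8)·log₂(5/8)]
  = 0.5000 + 0.3750 + 0.4238
  = 1.2988 bits
H(V) = -[(7/8)·log₂(7/8) + (1/8)·log₂(1/8)]
  = 0.1686 + 0.3750
  = 0.5436 bits
H(U,V) = -[(1/4)·log₂(1/4) + (1/8)·log₂(1/8) + (5/8)·log₂(5/8)]
  = 0.5000 + 0.3750 + 0.4238
  = 1.2988 bits

I(U;V) = H(U) + H(V) - H(U,V)
  = 1.2988 + 0.5436 - 1.2988
  = 0.5436 bits

Distribution 2 (S, T):
Marginal P(S) (row sums):
  P(S=0) = 21/64 + 49/128 + 21/128 = 7/8
  P(S=1) = 3/64 + 7/128 + 3/128 = 1/8
Marginal P(T) (column sums):
  P(T=0) = 21/64 + 3/64 = 3/8
  P(T=1) = 49/128 + 7/128 = 7/16
  P(T=2) = 21/128 + 3/128 = 3/16

H(S) = -[(7/8)·log₂(7/8) + (1/8)·log₂(1/8)]
  = 0.1686 + 0.3750
  = 0.5436 bits
H(T) = -[(3/8)·log₂(3/8) + (7/16)·log₂(7/16) + (3/16)·log₂(3/16)]
  = 0.5306 + 0.5218 + 0.4528
  = 1.5052 bits
H(S,T) = -[(21/64)·log₂(21/64) + (49/128)·log₂(49/128) + (21/128)·log₂(21/128) + (3/64)·log₂(3/64) + (7/128)·log₂(7/128) + (3/128)·log₂(3/128)]
  = 0.5275 + 0.5303 + 0.4278 + 0.2070 + 0.2293 + 0.1269
  = 2.0488 bits

I(S;T) = H(S) + H(T) - H(S,T)
  = 0.5436 + 1.5052 - 2.0488
  = 0.0000 bits

I(U;V) = 0.5436 bits > I(S;T) = 0.0000 bits, so (U, V) has the higher mutual information (stronger dependence).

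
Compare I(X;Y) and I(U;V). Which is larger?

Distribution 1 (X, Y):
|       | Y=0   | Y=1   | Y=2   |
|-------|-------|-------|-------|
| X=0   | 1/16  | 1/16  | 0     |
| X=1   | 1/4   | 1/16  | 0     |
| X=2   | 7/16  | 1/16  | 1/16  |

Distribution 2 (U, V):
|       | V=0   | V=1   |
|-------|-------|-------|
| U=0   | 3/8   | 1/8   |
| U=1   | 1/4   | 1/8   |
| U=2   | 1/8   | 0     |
Distribution 1 (X, Y):
Marginal P(X) (row sums):
  P(X=0) = 1/16 + 1/16 + 0 = 1/8
  P(X=1) = 1/4 + 1/16 + 0 = 5/16
  P(X=2) = 7/16 + 1/16 + 1/16 = 9/16
Marginal P(Y) (column sums):
  P(Y=0) = 1/16 + 1/4 + 7/16 = 3/4
  P(Y=1) = 1/16 + 1/16 + 1/16 = 3/16
  P(Y=2) = 0 + 0 + 1/16 = 1/16

H(X) = -[(1/8)·log₂(1/8) + (5/16)·log₂(5/16) + (9/16)·log₂(9/16)]
  = 0.3750 + 0.5244 + 0.4669
  = 1.3663 bits
H(Y) = -[(3/4)·log₂(3/4) + (3/16)·log₂(3/16) + (1/16)·log₂(1/16)]
  = 0.3113 + 0.4528 + 0.2500
  = 1.0141 bits
H(X,Y) = -[(1/16)·log₂(1/16) + (1/16)·log₂(1/16) + (1/4)·log₂(1/4) + (1/16)·log₂(1/16) + (7/16)·log₂(7/16) + (1/16)·log₂(1/16) + (1/16)·log₂(1/16)]
  = 0.2500 + 0.2500 + 0.5000 + 0.2500 + 0.5218 + 0.2500 + 0.2500
  = 2.2718 bits

I(X;Y) = H(X) + H(Y) - H(X,Y)
  = 1.3663 + 1.0141 - 2.2718
  = 0.1086 bits

Distribution 2 (U, V):
Marginal P(U) (row sums):
  P(U=0) = 3/8 + 1/8 = 1/2
  P(U=1) = 1/4 + 1/8 = 3/8
  P(U=2) = 1/8 + 0 = 1/8
Marginal P(V) (column sums):
  P(V=0) = 3/8 + 1/4 + 1/8 = 3/4
  P(V=1) = 1/8 + 1/8 + 0 = 1/4

H(U) = -[(1/2)·log₂(1/2) + (3/8)·log₂(3/8) + (1/8)·log₂(1/8)]
  = 0.5000 + 0.5306 + 0.3750
  = 1.4056 bits
H(V) = -[(3/4)·log₂(3/4) + (1/4)·log₂(1/4)]
  = 0.3113 + 0.5000
  = 0.8113 bits
H(U,V) = -[(3/8)·log₂(3/8) + (1/8)·log₂(1/8) + (1/4)·log₂(1/4) + (1/8)·log₂(1/8) + (1/8)·log₂(1/8)]
  = 0.5306 + 0.3750 + 0.5000 + 0.3750 + 0.3750
  = 2.1556 bits

I(U;V) = H(U) + H(V) - H(U,V)
  = 1.4056 + 0.8113 - 2.1556
  = 0.0613 bits

I(X;Y) = 0.1086 bits > I(U;V) = 0.0613 bits, so (X, Y) has the higher mutual information (stronger dependence).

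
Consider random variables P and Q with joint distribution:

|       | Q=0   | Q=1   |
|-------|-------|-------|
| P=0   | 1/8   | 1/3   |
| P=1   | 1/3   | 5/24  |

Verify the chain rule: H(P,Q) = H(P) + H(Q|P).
Left side:
H(P,Q) = -[(1/8)·log₂(1/8) + (1/3)·log₂(1/3) + (1/3)·log₂(1/3) + (5/24)·log₂(5/24)]
  = 0.3750 + 0.5283 + 0.5283 + 0.4715
  = 1.9031 bits

Right side:
Marginal P(P) (row sums):
  P(P=0) = 1/8 + 1/3 = 11/24
  P(P=1) = 1/3 + 5/24 = 13/24
H(P) = -[(11/24)·log₂(11/24) + (13/24)·log₂(13/24)]
  = 0.5159 + 0.4791
  = 0.9950 bits
H(Q|P) = -Σ P(P,Q)·log₂ P(Q|P), where P(Q|P) = P(P,Q) / P(P)
  (P=0,Q=0): P(Q|P) = (1/8)/(11/24) = 3/11;  -(1/8)·log₂(3/11) = 0.2343
  (P=0,Q=1): P(Q|P) = (1/3)/(11/24) = 8/11;  -(1/3)·log₂(8/11) = 0.1531
  (P=1,Q=0): P(Q|P) = (1/3)/(13/24) = 8/13;  -(1/3)·log₂(8/13) = 0.2335
  (P=1,Q=1): P(Q|P) = (5/24)/(13/24) = 5/13;  -(5/24)·log₂(5/13) = 0.2872
H(Q|P) = 0.2343 + 0.1531 + 0.2335 + 0.2872
  = 0.9081 bits
H(P) + H(Q|P) = 0.9950 + 0.9081 = 1.9031 bits

Both sides equal 1.9031 bits, so the chain rule holds ✓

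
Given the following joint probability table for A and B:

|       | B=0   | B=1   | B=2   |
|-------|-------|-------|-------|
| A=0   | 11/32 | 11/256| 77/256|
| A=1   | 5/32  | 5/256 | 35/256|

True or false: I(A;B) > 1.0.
Marginal P(A) (row sums):
  P(A=0) = 11/32 + 11/256 + 77/256 = 11/16
  P(A=1) = 5/32 + 5/256 + 35/256 = 5/16
Marginal P(B) (column sums):
  P(B=0) = 11/32 + 5/32 = 1/2
  P(B=1) = 11/256 + 5/256 = 1/16
  P(B=2) = 77/256 + 35/256 = 7/16

H(A) = -[(11/16)·log₂(11/16) + (5/16)·log₂(5/16)]
  = 0.3716 + 0.5244
  = 0.8960 bits
H(B) = -[(1/2)·log₂(1/2) + (1/16)·log₂(1/16) + (7/16)·log₂(7/16)]
  = 0.5000 + 0.2500 + 0.5218
  = 1.2718 bits
H(A,B) = -[(11/32)·log₂(11/32) + (11/256)·log₂(11/256) + (77/256)·log₂(77/256) + (5/32)·log₂(5/32) + (5/256)·log₂(5/256) + (35/256)·log₂(35/256)]
  = 0.5296 + 0.1951 + 0.5213 + 0.4184 + 0.1109 + 0.3925
  = 2.1678 bits

I(A;B) = H(A) + H(B) - H(A,B)
  = 0.8960 + 1.2718 - 2.1678
  = 0.0000 bits

False. I(A;B) = 0.0000 bits, which is ≤ 1.0 bits.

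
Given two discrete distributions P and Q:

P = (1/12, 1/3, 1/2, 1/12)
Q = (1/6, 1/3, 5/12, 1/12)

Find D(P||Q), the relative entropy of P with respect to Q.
D(P||Q) = Σ P(i) log₂(P(i)/Q(i))
  i=0: (1/12) × log₂((1/12)/(1/6)) = (1/12) × log₂(1/2) = -0.0833
  i=1: (1/3) × log₂((1/3)/(1/3)) = (1/3) × log₂(1) = 0.0000
  i=2: (1/2) × log₂((1/2)/(5/12)) = (1/2) × log₂(6/5) = 0.1315
  i=3: (1/12) × log₂((1/12)/(1/12)) = (1/12) × log₂(1) = 0.0000
D(P||Q) = -0.0833 + 0.0000 + 0.1315 + 0.0000
  = 0.0482 bits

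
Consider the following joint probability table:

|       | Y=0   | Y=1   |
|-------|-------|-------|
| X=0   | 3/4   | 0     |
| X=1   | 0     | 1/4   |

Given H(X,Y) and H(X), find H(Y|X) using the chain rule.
From the chain rule: H(X,Y) = H(X) + H(Y|X)
Therefore: H(Y|X) = H(X,Y) - H(X)

H(X,Y) = -[(3/4)·log₂(3/4) + (1/4)·log₂(1/4)]
  = 0.3113 + 0.5000
  = 0.8113 bits
Marginal P(X) (row sums):
  P(X=0) = 3/4 + 0 = 3/4
  P(X=1) = 0 + 1/4 = 1/4
H(X) = -[(3/4)·log₂(3/4) + (1/4)·log₂(1/4)]
  = 0.3113 + 0.5000
  = 0.8113 bits

H(Y|X) = 0.8113 - 0.8113 = 0.0000 bits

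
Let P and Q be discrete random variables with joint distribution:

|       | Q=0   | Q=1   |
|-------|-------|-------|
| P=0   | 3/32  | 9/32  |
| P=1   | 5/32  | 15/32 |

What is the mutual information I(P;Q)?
Marginal P(P) (row sums):
  P(P=0) = 3/32 + 9/32 = 3/8
  P(P=1) = 5/32 + 15/32 = 5/8
Marginal P(Q) (column sums):
  P(Q=0) = 3/32 + 5/32 = 1/4
  P(Q=1) = 9/32 + 15/32 = 3/4

H(P) = -[(3/8)·log₂(3/8) + (5/8)·log₂(5/8)]
  = 0.5306 + 0.4238
  = 0.9544 bits
H(Q) = -[(1/4)·log₂(1/4) + (3/4)·log₂(3/4)]
  = 0.5000 + 0.3113
  = 0.8113 bits
H(P,Q) = -[(3/32)·log₂(3/32) + (9/32)·log₂(9/32) + (5/32)·log₂(5/32) + (15/32)·log₂(15/32)]
  = 0.3202 + 0.5147 + 0.4184 + 0.5124
  = 1.7657 bits

I(P;Q) = H(P) + H(Q) - H(P,Q)
  = 0.9544 + 0.8113 - 1.7657
  = 0.0000 bits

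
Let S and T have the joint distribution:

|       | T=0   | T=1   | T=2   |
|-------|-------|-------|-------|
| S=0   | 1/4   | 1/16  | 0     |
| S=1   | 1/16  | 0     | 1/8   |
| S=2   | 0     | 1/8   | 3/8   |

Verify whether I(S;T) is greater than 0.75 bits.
Marginal P(S) (row sums):
  P(S=0) = 1/4 + 1/16 + 0 = 5/16
  P(S=1) = 1/16 + 0 + 1/8 = 3/16
  P(S=2) = 0 + 1/8 + 3/8 = 1/2
Marginal P(T) (column sums):
  P(T=0) = 1/4 + 1/16 + 0 = 5/16
  P(T=1) = 1/16 + 0 + 1/8 = 3/16
  P(T=2) = 0 + 1/8 + 3/8 = 1/2

H(S) = -[(5/16)·log₂(5/16) + (3/16)·log₂(3/16) + (1/2)·log₂(1/2)]
  = 0.5244 + 0.4528 + 0.5000
  = 1.4772 bits
H(T) = -[(5/16)·log₂(5/16) + (3/16)·log₂(3/16) + (1/2)·log₂(1/2)]
  = 0.5244 + 0.4528 + 0.5000
  = 1.4772 bits
H(S,T) = -[(1/4)·log₂(1/4) + (1/16)·log₂(1/16) + (1/16)·log₂(1/16) + (1/8)·log₂(1/8) + (1/8)·log₂(1/8) + (3/8)·log₂(3/8)]
  = 0.5000 + 0.2500 + 0.2500 + 0.3750 + 0.3750 + 0.5306
  = 2.2806 bits

I(S;T) = H(S) + H(T) - H(S,T)
  = 1.4772 + 1.4772 - 2.2806
  = 0.6738 bits

No. I(S;T) = 0.6738 bits, which is ≤ 0.75 bits.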